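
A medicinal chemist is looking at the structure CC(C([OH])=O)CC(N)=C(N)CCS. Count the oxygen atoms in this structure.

Scan the SMILES for O atoms (remember two-letter symbols like Cl and Br are single atoms).
Oxygen count: 2.

2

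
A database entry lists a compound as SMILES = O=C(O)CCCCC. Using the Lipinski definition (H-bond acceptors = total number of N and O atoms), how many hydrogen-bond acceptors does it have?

N atoms: 0; O atoms: 2.
Lipinski HBA = 0 + 2 = 2.

2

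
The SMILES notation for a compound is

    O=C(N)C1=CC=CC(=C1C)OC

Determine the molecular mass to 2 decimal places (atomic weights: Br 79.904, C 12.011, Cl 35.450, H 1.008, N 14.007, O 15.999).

First, the molecular formula is C9H11NO2 (counting implicit H from valence).
  C: 9 × 12.011 = 108.099
  H: 11 × 1.008 = 11.088
  N: 1 × 14.007 = 14.007
  O: 2 × 15.999 = 31.998
Sum: 9×12.011 + 11×1.008 + 1×14.007 + 2×15.999 = 165.192 → 165.19 g/mol.

165.19 g/mol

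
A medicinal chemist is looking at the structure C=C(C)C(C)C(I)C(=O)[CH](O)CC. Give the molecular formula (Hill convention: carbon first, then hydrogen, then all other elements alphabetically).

Walk through each heavy atom and fill implicit hydrogens from standard valence (C 4, N 3, O 2, S 2, halogen 1):
  atom 1: C, bond orders sum to 2 (valence 4) → 2 H
  atom 2: C, bond orders sum to 4 (valence 4) → 0 H
  atom 3: C, bond orders sum to 1 (valence 4) → 3 H
  atom 4: C, bond orders sum to 3 (valence 4) → 1 H
  atom 5: C, bond orders sum to 1 (valence 4) → 3 H
  atom 6: C, bond orders sum to 3 (valence 4) → 1 H
  atom 7: I (halogen, monovalent) → 0 H
  atom 8: C, bond orders sum to 4 (valence 4) → 0 H
  atom 9: O, bond orders sum to 2 (valence 2) → 0 H
  atom 10: C with explicit H count 1
  atom 11: O, bond orders sum to 1 (valence 2) → 1 H
  atom 12: C, bond orders sum to 2 (valence 4) → 2 H
  atom 13: C, bond orders sum to 1 (valence 4) → 3 H
Totals → C:10, H:17, I:1, O:2.
In Hill order: C10H17IO2.

C10H17IO2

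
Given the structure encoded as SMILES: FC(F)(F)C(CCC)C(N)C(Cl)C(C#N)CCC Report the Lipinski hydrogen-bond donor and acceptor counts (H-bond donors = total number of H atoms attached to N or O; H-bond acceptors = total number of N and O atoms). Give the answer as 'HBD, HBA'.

2, 2

Donors: find every N or O and count the H atoms it carries.
  atom 10 (N): bond orders sum to 1 → 2 H
  atom 15 (N): bond orders sum to 3 → 0 H
Lipinski HBD = 2.
Acceptors: N atoms = 2, O atoms = 0 → HBA = 2.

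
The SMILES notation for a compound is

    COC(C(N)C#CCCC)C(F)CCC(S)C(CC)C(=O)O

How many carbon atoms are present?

Count every carbon token in the SMILES (each C, including those in ring-closure positions and inside branches).
Carbon count: 16.

16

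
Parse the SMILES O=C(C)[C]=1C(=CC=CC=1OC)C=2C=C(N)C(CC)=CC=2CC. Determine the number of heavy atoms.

22

Every atom symbol written in the SMILES (organic subset) is one heavy atom; implicit H are not written.
Heavy atoms by element → C:19, N:1, O:2.
Total: 22.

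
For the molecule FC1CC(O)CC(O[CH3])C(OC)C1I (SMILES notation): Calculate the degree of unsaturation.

Degree of unsaturation = (number of rings) + (number of π bonds).
Ring closures in the SMILES: 1.
π bonds: none → 0 DoU from unsaturation.
Total DoU = 1 + 0 = 1.

1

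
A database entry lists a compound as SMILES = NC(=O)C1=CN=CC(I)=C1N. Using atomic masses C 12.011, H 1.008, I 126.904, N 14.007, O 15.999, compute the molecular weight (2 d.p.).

First, the molecular formula is C6H6IN3O (counting implicit H from valence).
  C: 6 × 12.011 = 72.066
  H: 6 × 1.008 = 6.048
  I: 1 × 126.904 = 126.904
  N: 3 × 14.007 = 42.021
  O: 1 × 15.999 = 15.999
Sum: 6×12.011 + 6×1.008 + 1×126.904 + 3×14.007 + 1×15.999 = 263.038 → 263.04 g/mol.

263.04 g/mol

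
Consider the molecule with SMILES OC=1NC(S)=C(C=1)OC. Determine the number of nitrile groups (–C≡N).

0

Scan the SMILES for the nitrile motif — none present.
Groups that are present: 1 ether, 1 hydroxyl, 1 thiol.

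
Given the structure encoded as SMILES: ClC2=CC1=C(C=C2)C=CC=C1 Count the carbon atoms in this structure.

Count every carbon token in the SMILES (each C, including those in ring-closure positions and inside branches).
Carbon count: 10.

10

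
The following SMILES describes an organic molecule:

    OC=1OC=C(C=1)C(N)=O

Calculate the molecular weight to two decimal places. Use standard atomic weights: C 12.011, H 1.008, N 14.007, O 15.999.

127.10 g/mol

First, the molecular formula is C5H5NO3 (counting implicit H from valence).
  C: 5 × 12.011 = 60.055
  H: 5 × 1.008 = 5.040
  N: 1 × 14.007 = 14.007
  O: 3 × 15.999 = 47.997
Sum: 5×12.011 + 5×1.008 + 1×14.007 + 3×15.999 = 127.099 → 127.10 g/mol.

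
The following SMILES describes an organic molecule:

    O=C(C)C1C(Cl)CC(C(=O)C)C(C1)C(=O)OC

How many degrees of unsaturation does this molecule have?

4

Molecular formula: C12H17ClO4.
DoU = (2C + 2 + N − H − X) / 2, where X is the halogen count and O/S are ignored.
    = (2·12 + 2 + 0 − 17 − 1) / 2 = 8 / 2 = 4.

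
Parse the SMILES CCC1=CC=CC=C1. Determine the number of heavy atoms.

Every atom symbol written in the SMILES (organic subset) is one heavy atom; implicit H are not written.
Heavy atoms by element → C:8.
Total: 8.

8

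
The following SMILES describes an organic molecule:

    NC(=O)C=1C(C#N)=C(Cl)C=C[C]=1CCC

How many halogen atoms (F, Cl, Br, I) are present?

Halogen atoms appear at heavy-atom position 9 (1×Cl).
Other groups present: 1 amide, 1 nitrile.
Halogen count: 1.

1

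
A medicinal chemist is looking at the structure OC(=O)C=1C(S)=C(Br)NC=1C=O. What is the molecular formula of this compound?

Walk through each heavy atom and fill implicit hydrogens from standard valence (C 4, N 3, O 2, S 2, halogen 1):
  atom 1: O, bond orders sum to 1 (valence 2) → 1 H
  atom 2: C, bond orders sum to 4 (valence 4) → 0 H
  atom 3: O, bond orders sum to 2 (valence 2) → 0 H
  atom 4: C, bond orders sum to 4 (valence 4) → 0 H
  atom 5: C, bond orders sum to 4 (valence 4) → 0 H
  atom 6: S, bond orders sum to 1 (valence 2) → 1 H
  atom 7: C, bond orders sum to 4 (valence 4) → 0 H
  atom 8: Br (halogen, monovalent) → 0 H
  atom 9: N, bond orders sum to 2 (valence 3) → 1 H
  atom 10: C, bond orders sum to 4 (valence 4) → 0 H
  atom 11: C, bond orders sum to 3 (valence 4) → 1 H
  atom 12: O, bond orders sum to 2 (valence 2) → 0 H
Totals → C:6, H:4, Br:1, N:1, O:3, S:1.
In Hill order: C6H4BrNO3S.

C6H4BrNO3S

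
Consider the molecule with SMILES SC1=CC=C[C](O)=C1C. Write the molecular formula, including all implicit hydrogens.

Walk through each heavy atom and fill implicit hydrogens from standard valence (C 4, N 3, O 2, S 2, halogen 1):
  atom 1: S, bond orders sum to 1 (valence 2) → 1 H
  atom 2: C, bond orders sum to 4 (valence 4) → 0 H
  atom 3: C, bond orders sum to 3 (valence 4) → 1 H
  atom 4: C, bond orders sum to 3 (valence 4) → 1 H
  atom 5: C, bond orders sum to 3 (valence 4) → 1 H
  atom 6: C with explicit H count 0
  atom 7: O, bond orders sum to 1 (valence 2) → 1 H
  atom 8: C, bond orders sum to 4 (valence 4) → 0 H
  atom 9: C, bond orders sum to 1 (valence 4) → 3 H
Totals → C:7, H:8, O:1, S:1.

C7H8OS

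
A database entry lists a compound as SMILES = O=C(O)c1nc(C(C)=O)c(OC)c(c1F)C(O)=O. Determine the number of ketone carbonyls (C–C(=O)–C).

1

The ketone motif appears at heavy-atom position 7 in the SMILES.
Other groups present: 2 carboxylic acid, 1 ether.
Ketone count: 1.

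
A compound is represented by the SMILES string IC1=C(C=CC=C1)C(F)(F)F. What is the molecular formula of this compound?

Walk through each heavy atom and fill implicit hydrogens from standard valence (C 4, N 3, O 2, S 2, halogen 1):
  atom 1: I (halogen, monovalent) → 0 H
  atom 2: C, bond orders sum to 4 (valence 4) → 0 H
  atom 3: C, bond orders sum to 4 (valence 4) → 0 H
  atom 4: C, bond orders sum to 3 (valence 4) → 1 H
  atom 5: C, bond orders sum to 3 (valence 4) → 1 H
  atom 6: C, bond orders sum to 3 (valence 4) → 1 H
  atom 7: C, bond orders sum to 3 (valence 4) → 1 H
  atom 8: C, bond orders sum to 4 (valence 4) → 0 H
  atom 9: F (halogen, monovalent) → 0 H
  atom 10: F (halogen, monovalent) → 0 H
  atom 11: F (halogen, monovalent) → 0 H
Totals → C:7, H:4, F:3, I:1.
In Hill order: C7H4F3I.

C7H4F3I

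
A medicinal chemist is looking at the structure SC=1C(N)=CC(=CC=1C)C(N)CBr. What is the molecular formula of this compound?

C9H13BrN2S

Walk through each heavy atom and fill implicit hydrogens from standard valence (C 4, N 3, O 2, S 2, halogen 1):
  atom 1: S, bond orders sum to 1 (valence 2) → 1 H
  atom 2: C, bond orders sum to 4 (valence 4) → 0 H
  atom 3: C, bond orders sum to 4 (valence 4) → 0 H
  atom 4: N, bond orders sum to 1 (valence 3) → 2 H
  atom 5: C, bond orders sum to 3 (valence 4) → 1 H
  atom 6: C, bond orders sum to 4 (valence 4) → 0 H
  atom 7: C, bond orders sum to 3 (valence 4) → 1 H
  atom 8: C, bond orders sum to 4 (valence 4) → 0 H
  atom 9: C, bond orders sum to 1 (valence 4) → 3 H
  atom 10: C, bond orders sum to 3 (valence 4) → 1 H
  atom 11: N, bond orders sum to 1 (valence 3) → 2 H
  atom 12: C, bond orders sum to 2 (valence 4) → 2 H
  atom 13: Br (halogen, monovalent) → 0 H
Totals → C:9, H:13, Br:1, N:2, S:1.
In Hill order: C9H13BrN2S.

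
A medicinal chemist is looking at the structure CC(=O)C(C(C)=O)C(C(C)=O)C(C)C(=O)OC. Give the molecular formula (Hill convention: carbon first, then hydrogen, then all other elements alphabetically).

C12H18O5

Walk through each heavy atom and fill implicit hydrogens from standard valence (C 4, N 3, O 2, S 2, halogen 1):
  atom 1: C, bond orders sum to 1 (valence 4) → 3 H
  atom 2: C, bond orders sum to 4 (valence 4) → 0 H
  atom 3: O, bond orders sum to 2 (valence 2) → 0 H
  atom 4: C, bond orders sum to 3 (valence 4) → 1 H
  atom 5: C, bond orders sum to 4 (valence 4) → 0 H
  atom 6: C, bond orders sum to 1 (valence 4) → 3 H
  atom 7: O, bond orders sum to 2 (valence 2) → 0 H
  atom 8: C, bond orders sum to 3 (valence 4) → 1 H
  atom 9: C, bond orders sum to 4 (valence 4) → 0 H
  atom 10: C, bond orders sum to 1 (valence 4) → 3 H
  atom 11: O, bond orders sum to 2 (valence 2) → 0 H
  atom 12: C, bond orders sum to 3 (valence 4) → 1 H
  atom 13: C, bond orders sum to 1 (valence 4) → 3 H
  atom 14: C, bond orders sum to 4 (valence 4) → 0 H
  atom 15: O, bond orders sum to 2 (valence 2) → 0 H
  atom 16: O, bond orders sum to 2 (valence 2) → 0 H
  atom 17: C, bond orders sum to 1 (valence 4) → 3 H
Totals → C:12, H:18, O:5.
In Hill order: C12H18O5.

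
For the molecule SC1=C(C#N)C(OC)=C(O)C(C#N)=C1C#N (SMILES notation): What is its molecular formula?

Walk through each heavy atom and fill implicit hydrogens from standard valence (C 4, N 3, O 2, S 2, halogen 1):
  atom 1: S, bond orders sum to 1 (valence 2) → 1 H
  atom 2: C, bond orders sum to 4 (valence 4) → 0 H
  atom 3: C, bond orders sum to 4 (valence 4) → 0 H
  atom 4: C, bond orders sum to 4 (valence 4) → 0 H
  atom 5: N, bond orders sum to 3 (valence 3) → 0 H
  atom 6: C, bond orders sum to 4 (valence 4) → 0 H
  atom 7: O, bond orders sum to 2 (valence 2) → 0 H
  atom 8: C, bond orders sum to 1 (valence 4) → 3 H
  atom 9: C, bond orders sum to 4 (valence 4) → 0 H
  atom 10: O, bond orders sum to 1 (valence 2) → 1 H
  atom 11: C, bond orders sum to 4 (valence 4) → 0 H
  atom 12: C, bond orders sum to 4 (valence 4) → 0 H
  atom 13: N, bond orders sum to 3 (valence 3) → 0 H
  atom 14: C, bond orders sum to 4 (valence 4) → 0 H
  atom 15: C, bond orders sum to 4 (valence 4) → 0 H
  atom 16: N, bond orders sum to 3 (valence 3) → 0 H
Totals → C:10, H:5, N:3, O:2, S:1.
In Hill order: C10H5N3O2S.

C10H5N3O2S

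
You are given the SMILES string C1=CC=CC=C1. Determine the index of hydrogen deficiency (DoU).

Molecular formula: C6H6.
DoU = (2C + 2 + N − H − X) / 2, where X is the halogen count and O/S are ignored.
    = (2·6 + 2 + 0 − 6 − 0) / 2 = 8 / 2 = 4.

4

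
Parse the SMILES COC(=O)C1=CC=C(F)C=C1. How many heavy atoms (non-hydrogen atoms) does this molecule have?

Every atom symbol written in the SMILES (organic subset) is one heavy atom; implicit H are not written.
Heavy atoms by element → C:8, F:1, O:2.
Total: 11.

11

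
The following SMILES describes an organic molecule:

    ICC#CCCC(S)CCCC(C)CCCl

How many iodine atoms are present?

1

Scan the SMILES for I atoms (remember two-letter symbols like Cl and Br are single atoms).
Iodine count: 1.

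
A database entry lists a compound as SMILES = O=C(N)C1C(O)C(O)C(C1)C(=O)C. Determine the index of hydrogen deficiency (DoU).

3

Molecular formula: C8H13NO4.
DoU = (2C + 2 + N − H − X) / 2, where X is the halogen count and O/S are ignored.
    = (2·8 + 2 + 1 − 13 − 0) / 2 = 6 / 2 = 3.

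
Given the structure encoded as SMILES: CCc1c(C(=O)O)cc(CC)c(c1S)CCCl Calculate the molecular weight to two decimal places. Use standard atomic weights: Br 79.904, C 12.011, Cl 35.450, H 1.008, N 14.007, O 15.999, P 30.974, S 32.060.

First, the molecular formula is C13H17ClO2S (counting implicit H from valence).
  C: 13 × 12.011 = 156.143
  Cl: 1 × 35.450 = 35.450
  H: 17 × 1.008 = 17.136
  O: 2 × 15.999 = 31.998
  S: 1 × 32.060 = 32.060
Sum: 13×12.011 + 1×35.450 + 17×1.008 + 2×15.999 + 1×32.060 = 272.787 → 272.79 g/mol.

272.79 g/mol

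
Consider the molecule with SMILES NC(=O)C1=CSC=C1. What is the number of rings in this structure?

1

In SMILES, each pair of matching ring-closure digits denotes one ring-closing bond; the number of such bonds equals the number of independent rings.
Ring-closure bonds here: 1.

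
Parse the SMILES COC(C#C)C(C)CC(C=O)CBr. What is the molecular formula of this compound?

C10H15BrO2

Walk through each heavy atom and fill implicit hydrogens from standard valence (C 4, N 3, O 2, S 2, halogen 1):
  atom 1: C, bond orders sum to 1 (valence 4) → 3 H
  atom 2: O, bond orders sum to 2 (valence 2) → 0 H
  atom 3: C, bond orders sum to 3 (valence 4) → 1 H
  atom 4: C, bond orders sum to 4 (valence 4) → 0 H
  atom 5: C, bond orders sum to 3 (valence 4) → 1 H
  atom 6: C, bond orders sum to 3 (valence 4) → 1 H
  atom 7: C, bond orders sum to 1 (valence 4) → 3 H
  atom 8: C, bond orders sum to 2 (valence 4) → 2 H
  atom 9: C, bond orders sum to 3 (valence 4) → 1 H
  atom 10: C, bond orders sum to 3 (valence 4) → 1 H
  atom 11: O, bond orders sum to 2 (valence 2) → 0 H
  atom 12: C, bond orders sum to 2 (valence 4) → 2 H
  atom 13: Br (halogen, monovalent) → 0 H
Totals → C:10, H:15, Br:1, O:2.
In Hill order: C10H15BrO2.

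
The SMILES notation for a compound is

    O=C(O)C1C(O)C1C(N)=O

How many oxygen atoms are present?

Scan the SMILES for O atoms (remember two-letter symbols like Cl and Br are single atoms).
Oxygen count: 4.

4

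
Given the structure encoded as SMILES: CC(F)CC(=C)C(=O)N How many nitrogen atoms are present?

1

Scan the SMILES for N atoms (remember two-letter symbols like Cl and Br are single atoms).
Nitrogen count: 1.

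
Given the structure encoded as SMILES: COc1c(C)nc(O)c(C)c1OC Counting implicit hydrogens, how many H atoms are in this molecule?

13

Walk through each heavy atom and fill implicit hydrogens from standard valence (C 4, N 3, O 2, S 2, halogen 1); for lowercase aromatic atoms, an aromatic c carries 1 H when it has two neighbours and 0 H with three, and aromatic n carries 0 H:
  atom 1: C, bond orders sum to 1 (valence 4) → 3 H
  atom 2: O, bond orders sum to 2 (valence 2) → 0 H
  atom 3: aromatic c, 3 neighbours → 0 H
  atom 4: aromatic c, 3 neighbours → 0 H
  atom 5: C, bond orders sum to 1 (valence 4) → 3 H
  atom 6: aromatic n, 2 neighbours → 0 H
  atom 7: aromatic c, 3 neighbours → 0 H
  atom 8: O, bond orders sum to 1 (valence 2) → 1 H
  atom 9: aromatic c, 3 neighbours → 0 H
  atom 10: C, bond orders sum to 1 (valence 4) → 3 H
  atom 11: aromatic c, 3 neighbours → 0 H
  atom 12: O, bond orders sum to 2 (valence 2) → 0 H
  atom 13: C, bond orders sum to 1 (valence 4) → 3 H
Total hydrogens: 13.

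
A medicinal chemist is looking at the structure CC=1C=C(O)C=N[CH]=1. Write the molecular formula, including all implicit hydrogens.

Walk through each heavy atom and fill implicit hydrogens from standard valence (C 4, N 3, O 2, S 2, halogen 1):
  atom 1: C, bond orders sum to 1 (valence 4) → 3 H
  atom 2: C, bond orders sum to 4 (valence 4) → 0 H
  atom 3: C, bond orders sum to 3 (valence 4) → 1 H
  atom 4: C, bond orders sum to 4 (valence 4) → 0 H
  atom 5: O, bond orders sum to 1 (valence 2) → 1 H
  atom 6: C, bond orders sum to 3 (valence 4) → 1 H
  atom 7: N, bond orders sum to 3 (valence 3) → 0 H
  atom 8: C with explicit H count 1
Totals → C:6, H:7, N:1, O:1.
In Hill order: C6H7NO.

C6H7NO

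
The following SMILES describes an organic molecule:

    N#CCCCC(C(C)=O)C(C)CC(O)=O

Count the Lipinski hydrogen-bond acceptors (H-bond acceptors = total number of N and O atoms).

N atoms: 1; O atoms: 3.
Lipinski HBA = 1 + 3 = 4.

4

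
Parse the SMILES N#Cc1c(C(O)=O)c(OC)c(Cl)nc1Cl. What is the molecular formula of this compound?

C8H4Cl2N2O3

Walk through each heavy atom and fill implicit hydrogens from standard valence (C 4, N 3, O 2, S 2, halogen 1); for lowercase aromatic atoms, an aromatic c carries 1 H when it has two neighbours and 0 H with three, and aromatic n carries 0 H:
  atom 1: N, bond orders sum to 3 (valence 3) → 0 H
  atom 2: C, bond orders sum to 4 (valence 4) → 0 H
  atom 3: aromatic c, 3 neighbours → 0 H
  atom 4: aromatic c, 3 neighbours → 0 H
  atom 5: C, bond orders sum to 4 (valence 4) → 0 H
  atom 6: O, bond orders sum to 1 (valence 2) → 1 H
  atom 7: O, bond orders sum to 2 (valence 2) → 0 H
  atom 8: aromatic c, 3 neighbours → 0 H
  atom 9: O, bond orders sum to 2 (valence 2) → 0 H
  atom 10: C, bond orders sum to 1 (valence 4) → 3 H
  atom 11: aromatic c, 3 neighbours → 0 H
  atom 12: Cl (halogen, monovalent) → 0 H
  atom 13: aromatic n, 2 neighbours → 0 H
  atom 14: aromatic c, 3 neighbours → 0 H
  atom 15: Cl (halogen, monovalent) → 0 H
Totals → C:8, H:4, Cl:2, N:2, O:3.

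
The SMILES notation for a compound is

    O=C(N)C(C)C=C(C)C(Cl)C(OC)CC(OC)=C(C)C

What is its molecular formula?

Walk through each heavy atom and fill implicit hydrogens from standard valence (C 4, N 3, O 2, S 2, halogen 1):
  atom 1: O, bond orders sum to 2 (valence 2) → 0 H
  atom 2: C, bond orders sum to 4 (valence 4) → 0 H
  atom 3: N, bond orders sum to 1 (valence 3) → 2 H
  atom 4: C, bond orders sum to 3 (valence 4) → 1 H
  atom 5: C, bond orders sum to 1 (valence 4) → 3 H
  atom 6: C, bond orders sum to 3 (valence 4) → 1 H
  atom 7: C, bond orders sum to 4 (valence 4) → 0 H
  atom 8: C, bond orders sum to 1 (valence 4) → 3 H
  atom 9: C, bond orders sum to 3 (valence 4) → 1 H
  atom 10: Cl (halogen, monovalent) → 0 H
  atom 11: C, bond orders sum to 3 (valence 4) → 1 H
  atom 12: O, bond orders sum to 2 (valence 2) → 0 H
  atom 13: C, bond orders sum to 1 (valence 4) → 3 H
  atom 14: C, bond orders sum to 2 (valence 4) → 2 H
  atom 15: C, bond orders sum to 4 (valence 4) → 0 H
  atom 16: O, bond orders sum to 2 (valence 2) → 0 H
  atom 17: C, bond orders sum to 1 (valence 4) → 3 H
  atom 18: C, bond orders sum to 4 (valence 4) → 0 H
  atom 19: C, bond orders sum to 1 (valence 4) → 3 H
  atom 20: C, bond orders sum to 1 (valence 4) → 3 H
Totals → C:15, H:26, Cl:1, N:1, O:3.

C15H26ClNO3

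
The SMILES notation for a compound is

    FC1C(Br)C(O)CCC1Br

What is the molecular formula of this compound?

Walk through each heavy atom and fill implicit hydrogens from standard valence (C 4, N 3, O 2, S 2, halogen 1):
  atom 1: F (halogen, monovalent) → 0 H
  atom 2: C, bond orders sum to 3 (valence 4) → 1 H
  atom 3: C, bond orders sum to 3 (valence 4) → 1 H
  atom 4: Br (halogen, monovalent) → 0 H
  atom 5: C, bond orders sum to 3 (valence 4) → 1 H
  atom 6: O, bond orders sum to 1 (valence 2) → 1 H
  atom 7: C, bond orders sum to 2 (valence 4) → 2 H
  atom 8: C, bond orders sum to 2 (valence 4) → 2 H
  atom 9: C, bond orders sum to 3 (valence 4) → 1 H
  atom 10: Br (halogen, monovalent) → 0 H
Totals → C:6, H:9, Br:2, F:1, O:1.
In Hill order: C6H9Br2FO.

C6H9Br2FO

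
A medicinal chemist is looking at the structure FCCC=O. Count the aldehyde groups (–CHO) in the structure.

The aldehyde motif appears at heavy-atom position 4 in the SMILES.
Aldehyde count: 1.

1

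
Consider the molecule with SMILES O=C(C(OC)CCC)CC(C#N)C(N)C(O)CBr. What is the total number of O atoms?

3

Scan the SMILES for O atoms (remember two-letter symbols like Cl and Br are single atoms).
Oxygen count: 3.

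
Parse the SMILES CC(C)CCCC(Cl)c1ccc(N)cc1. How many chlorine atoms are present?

1

Scan the SMILES for Cl atoms (remember two-letter symbols like Cl and Br are single atoms).
Chlorine count: 1.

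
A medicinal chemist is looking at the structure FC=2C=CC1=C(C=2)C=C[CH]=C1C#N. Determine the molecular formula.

C11H6FN

Walk through each heavy atom and fill implicit hydrogens from standard valence (C 4, N 3, O 2, S 2, halogen 1):
  atom 1: F (halogen, monovalent) → 0 H
  atom 2: C, bond orders sum to 4 (valence 4) → 0 H
  atom 3: C, bond orders sum to 3 (valence 4) → 1 H
  atom 4: C, bond orders sum to 3 (valence 4) → 1 H
  atom 5: C, bond orders sum to 4 (valence 4) → 0 H
  atom 6: C, bond orders sum to 4 (valence 4) → 0 H
  atom 7: C, bond orders sum to 3 (valence 4) → 1 H
  atom 8: C, bond orders sum to 3 (valence 4) → 1 H
  atom 9: C, bond orders sum to 3 (valence 4) → 1 H
  atom 10: C with explicit H count 1
  atom 11: C, bond orders sum to 4 (valence 4) → 0 H
  atom 12: C, bond orders sum to 4 (valence 4) → 0 H
  atom 13: N, bond orders sum to 3 (valence 3) → 0 H
Totals → C:11, H:6, F:1, N:1.
In Hill order: C11H6FN.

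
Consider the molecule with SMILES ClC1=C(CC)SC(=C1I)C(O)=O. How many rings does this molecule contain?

1

In SMILES, each pair of matching ring-closure digits denotes one ring-closing bond; the number of such bonds equals the number of independent rings.
Ring-closure bonds here: 1.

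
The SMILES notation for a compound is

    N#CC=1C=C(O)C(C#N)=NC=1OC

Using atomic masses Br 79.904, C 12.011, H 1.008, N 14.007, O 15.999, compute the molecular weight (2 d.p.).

175.15 g/mol

First, the molecular formula is C8H5N3O2 (counting implicit H from valence).
  C: 8 × 12.011 = 96.088
  H: 5 × 1.008 = 5.040
  N: 3 × 14.007 = 42.021
  O: 2 × 15.999 = 31.998
Sum: 8×12.011 + 5×1.008 + 3×14.007 + 2×15.999 = 175.147 → 175.15 g/mol.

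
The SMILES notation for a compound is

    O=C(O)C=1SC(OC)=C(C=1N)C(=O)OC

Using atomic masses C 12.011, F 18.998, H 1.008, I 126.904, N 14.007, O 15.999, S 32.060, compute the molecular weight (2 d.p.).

231.22 g/mol

First, the molecular formula is C8H9NO5S (counting implicit H from valence).
  C: 8 × 12.011 = 96.088
  H: 9 × 1.008 = 9.072
  N: 1 × 14.007 = 14.007
  O: 5 × 15.999 = 79.995
  S: 1 × 32.060 = 32.060
Sum: 8×12.011 + 9×1.008 + 1×14.007 + 5×15.999 + 1×32.060 = 231.222 → 231.22 g/mol.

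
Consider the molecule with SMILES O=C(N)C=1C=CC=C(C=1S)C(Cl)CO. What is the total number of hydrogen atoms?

Walk through each heavy atom and fill implicit hydrogens from standard valence (C 4, N 3, O 2, S 2, halogen 1):
  atom 1: O, bond orders sum to 2 (valence 2) → 0 H
  atom 2: C, bond orders sum to 4 (valence 4) → 0 H
  atom 3: N, bond orders sum to 1 (valence 3) → 2 H
  atom 4: C, bond orders sum to 4 (valence 4) → 0 H
  atom 5: C, bond orders sum to 3 (valence 4) → 1 H
  atom 6: C, bond orders sum to 3 (valence 4) → 1 H
  atom 7: C, bond orders sum to 3 (valence 4) → 1 H
  atom 8: C, bond orders sum to 4 (valence 4) → 0 H
  atom 9: C, bond orders sum to 4 (valence 4) → 0 H
  atom 10: S, bond orders sum to 1 (valence 2) → 1 H
  atom 11: C, bond orders sum to 3 (valence 4) → 1 H
  atom 12: Cl (halogen, monovalent) → 0 H
  atom 13: C, bond orders sum to 2 (valence 4) → 2 H
  atom 14: O, bond orders sum to 1 (valence 2) → 1 H
Total hydrogens: 10.

10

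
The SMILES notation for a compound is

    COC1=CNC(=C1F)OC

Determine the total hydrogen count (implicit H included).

8

Walk through each heavy atom and fill implicit hydrogens from standard valence (C 4, N 3, O 2, S 2, halogen 1):
  atom 1: C, bond orders sum to 1 (valence 4) → 3 H
  atom 2: O, bond orders sum to 2 (valence 2) → 0 H
  atom 3: C, bond orders sum to 4 (valence 4) → 0 H
  atom 4: C, bond orders sum to 3 (valence 4) → 1 H
  atom 5: N, bond orders sum to 2 (valence 3) → 1 H
  atom 6: C, bond orders sum to 4 (valence 4) → 0 H
  atom 7: C, bond orders sum to 4 (valence 4) → 0 H
  atom 8: F (halogen, monovalent) → 0 H
  atom 9: O, bond orders sum to 2 (valence 2) → 0 H
  atom 10: C, bond orders sum to 1 (valence 4) → 3 H
Total hydrogens: 8.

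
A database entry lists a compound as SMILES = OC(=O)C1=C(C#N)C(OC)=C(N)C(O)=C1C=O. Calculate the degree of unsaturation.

8

Molecular formula: C10H8N2O5.
DoU = (2C + 2 + N − H − X) / 2, where X is the halogen count and O/S are ignored.
    = (2·10 + 2 + 2 − 8 − 0) / 2 = 16 / 2 = 8.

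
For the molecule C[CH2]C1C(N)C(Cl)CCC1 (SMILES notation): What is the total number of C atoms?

8

Count every carbon token in the SMILES (each C, including those in ring-closure positions and inside branches).
Carbon count: 8.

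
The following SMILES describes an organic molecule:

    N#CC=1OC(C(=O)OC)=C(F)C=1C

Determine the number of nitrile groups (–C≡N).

The nitrile motif appears at heavy-atom position 2 in the SMILES.
Other groups present: 1 ester.
Nitrile count: 1.

1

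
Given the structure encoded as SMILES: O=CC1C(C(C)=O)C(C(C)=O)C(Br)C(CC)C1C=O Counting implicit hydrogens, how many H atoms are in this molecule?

19

Walk through each heavy atom and fill implicit hydrogens from standard valence (C 4, N 3, O 2, S 2, halogen 1):
  atom 1: O, bond orders sum to 2 (valence 2) → 0 H
  atom 2: C, bond orders sum to 3 (valence 4) → 1 H
  atom 3: C, bond orders sum to 3 (valence 4) → 1 H
  atom 4: C, bond orders sum to 3 (valence 4) → 1 H
  atom 5: C, bond orders sum to 4 (valence 4) → 0 H
  atom 6: C, bond orders sum to 1 (valence 4) → 3 H
  atom 7: O, bond orders sum to 2 (valence 2) → 0 H
  atom 8: C, bond orders sum to 3 (valence 4) → 1 H
  atom 9: C, bond orders sum to 4 (valence 4) → 0 H
  atom 10: C, bond orders sum to 1 (valence 4) → 3 H
  atom 11: O, bond orders sum to 2 (valence 2) → 0 H
  atom 12: C, bond orders sum to 3 (valence 4) → 1 H
  atom 13: Br (halogen, monovalent) → 0 H
  atom 14: C, bond orders sum to 3 (valence 4) → 1 H
  atom 15: C, bond orders sum to 2 (valence 4) → 2 H
  atom 16: C, bond orders sum to 1 (valence 4) → 3 H
  atom 17: C, bond orders sum to 3 (valence 4) → 1 H
  atom 18: C, bond orders sum to 3 (valence 4) → 1 H
  atom 19: O, bond orders sum to 2 (valence 2) → 0 H
Total hydrogens: 19.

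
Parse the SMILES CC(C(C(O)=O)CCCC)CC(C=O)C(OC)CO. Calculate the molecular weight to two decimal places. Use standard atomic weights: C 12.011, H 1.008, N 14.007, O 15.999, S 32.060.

First, the molecular formula is C14H26O5 (counting implicit H from valence).
  C: 14 × 12.011 = 168.154
  H: 26 × 1.008 = 26.208
  O: 5 × 15.999 = 79.995
Sum: 14×12.011 + 26×1.008 + 5×15.999 = 274.357 → 274.36 g/mol.

274.36 g/mol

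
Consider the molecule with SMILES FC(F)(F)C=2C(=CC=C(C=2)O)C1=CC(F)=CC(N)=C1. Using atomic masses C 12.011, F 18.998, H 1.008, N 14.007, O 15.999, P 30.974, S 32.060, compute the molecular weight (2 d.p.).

First, the molecular formula is C13H9F4NO (counting implicit H from valence).
  C: 13 × 12.011 = 156.143
  F: 4 × 18.998 = 75.992
  H: 9 × 1.008 = 9.072
  N: 1 × 14.007 = 14.007
  O: 1 × 15.999 = 15.999
Sum: 13×12.011 + 4×18.998 + 9×1.008 + 1×14.007 + 1×15.999 = 271.213 → 271.21 g/mol.

271.21 g/mol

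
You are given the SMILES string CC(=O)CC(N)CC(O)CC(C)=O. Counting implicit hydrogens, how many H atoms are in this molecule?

Walk through each heavy atom and fill implicit hydrogens from standard valence (C 4, N 3, O 2, S 2, halogen 1):
  atom 1: C, bond orders sum to 1 (valence 4) → 3 H
  atom 2: C, bond orders sum to 4 (valence 4) → 0 H
  atom 3: O, bond orders sum to 2 (valence 2) → 0 H
  atom 4: C, bond orders sum to 2 (valence 4) → 2 H
  atom 5: C, bond orders sum to 3 (valence 4) → 1 H
  atom 6: N, bond orders sum to 1 (valence 3) → 2 H
  atom 7: C, bond orders sum to 2 (valence 4) → 2 H
  atom 8: C, bond orders sum to 3 (valence 4) → 1 H
  atom 9: O, bond orders sum to 1 (valence 2) → 1 H
  atom 10: C, bond orders sum to 2 (valence 4) → 2 H
  atom 11: C, bond orders sum to 4 (valence 4) → 0 H
  atom 12: C, bond orders sum to 1 (valence 4) → 3 H
  atom 13: O, bond orders sum to 2 (valence 2) → 0 H
Total hydrogens: 17.

17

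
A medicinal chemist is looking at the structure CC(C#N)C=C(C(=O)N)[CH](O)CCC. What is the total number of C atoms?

Count every carbon token in the SMILES (each C, including those in ring-closure positions and inside branches).
Carbon count: 10.

10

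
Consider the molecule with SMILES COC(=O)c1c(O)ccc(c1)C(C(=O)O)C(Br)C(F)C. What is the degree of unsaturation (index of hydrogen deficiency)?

6

Molecular formula: C13H14BrFO5.
DoU = (2C + 2 + N − H − X) / 2, where X is the halogen count and O/S are ignored.
    = (2·13 + 2 + 0 − 14 − 2) / 2 = 12 / 2 = 6.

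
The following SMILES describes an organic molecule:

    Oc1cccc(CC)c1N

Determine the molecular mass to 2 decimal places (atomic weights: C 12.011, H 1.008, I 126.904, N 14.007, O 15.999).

137.18 g/mol

First, the molecular formula is C8H11NO (counting implicit H from valence).
  C: 8 × 12.011 = 96.088
  H: 11 × 1.008 = 11.088
  N: 1 × 14.007 = 14.007
  O: 1 × 15.999 = 15.999
Sum: 8×12.011 + 11×1.008 + 1×14.007 + 1×15.999 = 137.182 → 137.18 g/mol.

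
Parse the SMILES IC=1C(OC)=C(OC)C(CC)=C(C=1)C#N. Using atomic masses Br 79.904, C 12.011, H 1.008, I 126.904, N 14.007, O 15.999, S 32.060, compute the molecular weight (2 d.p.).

317.13 g/mol

First, the molecular formula is C11H12INO2 (counting implicit H from valence).
  C: 11 × 12.011 = 132.121
  H: 12 × 1.008 = 12.096
  I: 1 × 126.904 = 126.904
  N: 1 × 14.007 = 14.007
  O: 2 × 15.999 = 31.998
Sum: 11×12.011 + 12×1.008 + 1×126.904 + 1×14.007 + 2×15.999 = 317.126 → 317.13 g/mol.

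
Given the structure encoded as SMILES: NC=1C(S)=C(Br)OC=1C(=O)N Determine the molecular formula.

Walk through each heavy atom and fill implicit hydrogens from standard valence (C 4, N 3, O 2, S 2, halogen 1):
  atom 1: N, bond orders sum to 1 (valence 3) → 2 H
  atom 2: C, bond orders sum to 4 (valence 4) → 0 H
  atom 3: C, bond orders sum to 4 (valence 4) → 0 H
  atom 4: S, bond orders sum to 1 (valence 2) → 1 H
  atom 5: C, bond orders sum to 4 (valence 4) → 0 H
  atom 6: Br (halogen, monovalent) → 0 H
  atom 7: O, bond orders sum to 2 (valence 2) → 0 H
  atom 8: C, bond orders sum to 4 (valence 4) → 0 H
  atom 9: C, bond orders sum to 4 (valence 4) → 0 H
  atom 10: O, bond orders sum to 2 (valence 2) → 0 H
  atom 11: N, bond orders sum to 1 (valence 3) → 2 H
Totals → C:5, H:5, Br:1, N:2, O:2, S:1.
In Hill order: C5H5BrN2O2S.

C5H5BrN2O2S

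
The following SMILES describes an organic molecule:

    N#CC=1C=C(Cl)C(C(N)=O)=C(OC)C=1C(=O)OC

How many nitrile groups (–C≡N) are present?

The nitrile motif appears at heavy-atom position 2 in the SMILES.
Other groups present: 1 amide, 1 ester, 1 ether.
Nitrile count: 1.

1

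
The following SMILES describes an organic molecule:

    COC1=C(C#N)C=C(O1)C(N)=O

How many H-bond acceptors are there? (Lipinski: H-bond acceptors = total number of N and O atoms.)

N atoms: 2; O atoms: 3.
Lipinski HBA = 2 + 3 = 5.

5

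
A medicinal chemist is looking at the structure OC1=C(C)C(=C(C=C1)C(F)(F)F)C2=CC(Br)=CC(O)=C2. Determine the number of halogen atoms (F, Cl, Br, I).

4

Halogen atoms appear at heavy-atom positions 10, 11, 12, 16 (1×Br, 3×F).
Other groups present: 2 hydroxyl.
Halogen count: 4.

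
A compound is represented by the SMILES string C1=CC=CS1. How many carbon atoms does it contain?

4

Count every carbon token in the SMILES (each C, including those in ring-closure positions and inside branches).
Carbon count: 4.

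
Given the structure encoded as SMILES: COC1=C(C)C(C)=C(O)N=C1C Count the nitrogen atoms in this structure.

1

Scan the SMILES for N atoms (remember two-letter symbols like Cl and Br are single atoms).
Nitrogen count: 1.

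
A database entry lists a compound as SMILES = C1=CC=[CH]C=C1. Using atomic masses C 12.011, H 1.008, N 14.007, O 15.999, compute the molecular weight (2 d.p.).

First, the molecular formula is C6H6 (counting implicit H from valence).
  C: 6 × 12.011 = 72.066
  H: 6 × 1.008 = 6.048
Sum: 6×12.011 + 6×1.008 = 78.114 → 78.11 g/mol.

78.11 g/mol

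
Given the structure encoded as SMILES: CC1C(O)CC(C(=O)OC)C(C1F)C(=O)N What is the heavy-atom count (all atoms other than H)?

16

Every atom symbol written in the SMILES (organic subset) is one heavy atom; implicit H are not written.
Heavy atoms by element → C:10, F:1, N:1, O:4.
Total: 16.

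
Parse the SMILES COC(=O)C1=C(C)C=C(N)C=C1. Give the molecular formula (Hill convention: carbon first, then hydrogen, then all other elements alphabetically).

Walk through each heavy atom and fill implicit hydrogens from standard valence (C 4, N 3, O 2, S 2, halogen 1):
  atom 1: C, bond orders sum to 1 (valence 4) → 3 H
  atom 2: O, bond orders sum to 2 (valence 2) → 0 H
  atom 3: C, bond orders sum to 4 (valence 4) → 0 H
  atom 4: O, bond orders sum to 2 (valence 2) → 0 H
  atom 5: C, bond orders sum to 4 (valence 4) → 0 H
  atom 6: C, bond orders sum to 4 (valence 4) → 0 H
  atom 7: C, bond orders sum to 1 (valence 4) → 3 H
  atom 8: C, bond orders sum to 3 (valence 4) → 1 H
  atom 9: C, bond orders sum to 4 (valence 4) → 0 H
  atom 10: N, bond orders sum to 1 (valence 3) → 2 H
  atom 11: C, bond orders sum to 3 (valence 4) → 1 H
  atom 12: C, bond orders sum to 3 (valence 4) → 1 H
Totals → C:9, H:11, N:1, O:2.
In Hill order: C9H11NO2.

C9H11NO2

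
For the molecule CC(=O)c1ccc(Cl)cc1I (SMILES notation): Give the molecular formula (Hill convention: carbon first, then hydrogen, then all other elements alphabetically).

C8H6ClIO

Walk through each heavy atom and fill implicit hydrogens from standard valence (C 4, N 3, O 2, S 2, halogen 1); for lowercase aromatic atoms, an aromatic c carries 1 H when it has two neighbours and 0 H with three, and aromatic n carries 0 H:
  atom 1: C, bond orders sum to 1 (valence 4) → 3 H
  atom 2: C, bond orders sum to 4 (valence 4) → 0 H
  atom 3: O, bond orders sum to 2 (valence 2) → 0 H
  atom 4: aromatic c, 3 neighbours → 0 H
  atom 5: aromatic c, 2 neighbours → 1 H
  atom 6: aromatic c, 2 neighbours → 1 H
  atom 7: aromatic c, 3 neighbours → 0 H
  atom 8: Cl (halogen, monovalent) → 0 H
  atom 9: aromatic c, 2 neighbours → 1 H
  atom 10: aromatic c, 3 neighbours → 0 H
  atom 11: I (halogen, monovalent) → 0 H
Totals → C:8, H:6, Cl:1, I:1, O:1.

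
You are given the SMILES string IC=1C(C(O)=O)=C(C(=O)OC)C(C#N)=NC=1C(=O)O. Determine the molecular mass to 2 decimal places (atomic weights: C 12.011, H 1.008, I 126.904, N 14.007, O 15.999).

First, the molecular formula is C10H5IN2O6 (counting implicit H from valence).
  C: 10 × 12.011 = 120.110
  H: 5 × 1.008 = 5.040
  I: 1 × 126.904 = 126.904
  N: 2 × 14.007 = 28.014
  O: 6 × 15.999 = 95.994
Sum: 10×12.011 + 5×1.008 + 1×126.904 + 2×14.007 + 6×15.999 = 376.062 → 376.06 g/mol.

376.06 g/mol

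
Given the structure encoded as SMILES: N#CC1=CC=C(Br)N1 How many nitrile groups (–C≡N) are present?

The nitrile motif appears at heavy-atom position 2 in the SMILES.
Nitrile count: 1.

1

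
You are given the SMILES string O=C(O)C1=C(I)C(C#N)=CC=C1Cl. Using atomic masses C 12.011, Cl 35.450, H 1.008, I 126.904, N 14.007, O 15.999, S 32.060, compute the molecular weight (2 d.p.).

307.47 g/mol

First, the molecular formula is C8H3ClINO2 (counting implicit H from valence).
  C: 8 × 12.011 = 96.088
  Cl: 1 × 35.450 = 35.450
  H: 3 × 1.008 = 3.024
  I: 1 × 126.904 = 126.904
  N: 1 × 14.007 = 14.007
  O: 2 × 15.999 = 31.998
Sum: 8×12.011 + 1×35.450 + 3×1.008 + 1×126.904 + 1×14.007 + 2×15.999 = 307.471 → 307.47 g/mol.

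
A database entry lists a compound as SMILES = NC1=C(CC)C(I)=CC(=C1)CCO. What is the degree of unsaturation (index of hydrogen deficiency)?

Molecular formula: C10H14INO.
DoU = (2C + 2 + N − H − X) / 2, where X is the halogen count and O/S are ignored.
    = (2·10 + 2 + 1 − 14 − 1) / 2 = 8 / 2 = 4.

4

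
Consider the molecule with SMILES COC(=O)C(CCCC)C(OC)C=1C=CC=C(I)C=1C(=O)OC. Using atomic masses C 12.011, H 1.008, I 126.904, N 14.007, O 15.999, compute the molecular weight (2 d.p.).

First, the molecular formula is C17H23IO5 (counting implicit H from valence).
  C: 17 × 12.011 = 204.187
  H: 23 × 1.008 = 23.184
  I: 1 × 126.904 = 126.904
  O: 5 × 15.999 = 79.995
Sum: 17×12.011 + 23×1.008 + 1×126.904 + 5×15.999 = 434.270 → 434.27 g/mol.

434.27 g/mol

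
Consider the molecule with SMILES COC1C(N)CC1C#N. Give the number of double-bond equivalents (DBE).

3

Molecular formula: C6H10N2O.
DoU = (2C + 2 + N − H − X) / 2, where X is the halogen count and O/S are ignored.
    = (2·6 + 2 + 2 − 10 − 0) / 2 = 6 / 2 = 3.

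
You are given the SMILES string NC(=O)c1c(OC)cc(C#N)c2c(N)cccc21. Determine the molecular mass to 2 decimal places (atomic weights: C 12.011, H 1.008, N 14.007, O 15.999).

First, the molecular formula is C13H11N3O2 (counting implicit H from valence).
  C: 13 × 12.011 = 156.143
  H: 11 × 1.008 = 11.088
  N: 3 × 14.007 = 42.021
  O: 2 × 15.999 = 31.998
Sum: 13×12.011 + 11×1.008 + 3×14.007 + 2×15.999 = 241.250 → 241.25 g/mol.

241.25 g/mol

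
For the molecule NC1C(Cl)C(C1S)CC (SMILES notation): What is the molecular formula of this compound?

C6H12ClNS

Walk through each heavy atom and fill implicit hydrogens from standard valence (C 4, N 3, O 2, S 2, halogen 1):
  atom 1: N, bond orders sum to 1 (valence 3) → 2 H
  atom 2: C, bond orders sum to 3 (valence 4) → 1 H
  atom 3: C, bond orders sum to 3 (valence 4) → 1 H
  atom 4: Cl (halogen, monovalent) → 0 H
  atom 5: C, bond orders sum to 3 (valence 4) → 1 H
  atom 6: C, bond orders sum to 3 (valence 4) → 1 H
  atom 7: S, bond orders sum to 1 (valence 2) → 1 H
  atom 8: C, bond orders sum to 2 (valence 4) → 2 H
  atom 9: C, bond orders sum to 1 (valence 4) → 3 H
Totals → C:6, H:12, Cl:1, N:1, S:1.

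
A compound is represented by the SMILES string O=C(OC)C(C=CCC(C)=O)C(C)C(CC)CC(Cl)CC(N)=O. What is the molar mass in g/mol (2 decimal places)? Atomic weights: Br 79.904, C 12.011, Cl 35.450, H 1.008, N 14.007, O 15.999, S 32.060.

First, the molecular formula is C17H28ClNO4 (counting implicit H from valence).
  C: 17 × 12.011 = 204.187
  Cl: 1 × 35.450 = 35.450
  H: 28 × 1.008 = 28.224
  N: 1 × 14.007 = 14.007
  O: 4 × 15.999 = 63.996
Sum: 17×12.011 + 1×35.450 + 28×1.008 + 1×14.007 + 4×15.999 = 345.864 → 345.86 g/mol.

345.86 g/mol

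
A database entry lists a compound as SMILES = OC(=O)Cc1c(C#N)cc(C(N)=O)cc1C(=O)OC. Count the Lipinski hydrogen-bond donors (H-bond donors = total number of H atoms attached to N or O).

Donors: find every N or O and count the H atoms it carries.
  atom 1 (O): bond orders sum to 1 → 1 H
  atom 3 (O): bond orders sum to 2 → 0 H
  atom 8 (N): bond orders sum to 3 → 0 H
  atom 12 (N): bond orders sum to 1 → 2 H
  atom 13 (O): bond orders sum to 2 → 0 H
  atom 17 (O): bond orders sum to 2 → 0 H
  atom 18 (O): bond orders sum to 2 → 0 H
Lipinski HBD = 3.

3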